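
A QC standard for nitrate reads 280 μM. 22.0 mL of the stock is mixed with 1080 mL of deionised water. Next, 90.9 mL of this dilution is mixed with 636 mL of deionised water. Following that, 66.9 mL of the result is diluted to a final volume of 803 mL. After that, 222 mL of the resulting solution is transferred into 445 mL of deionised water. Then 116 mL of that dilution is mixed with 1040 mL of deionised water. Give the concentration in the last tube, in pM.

Overall dilution factor = 50.09 × 7.997 × 12.00 × 3.005 × 9.966 = 1.44 × 10⁵.
280 μM / 1.44 × 10⁵ = 1.95 × 10⁻³ μM = 1950 pM.

1950 pM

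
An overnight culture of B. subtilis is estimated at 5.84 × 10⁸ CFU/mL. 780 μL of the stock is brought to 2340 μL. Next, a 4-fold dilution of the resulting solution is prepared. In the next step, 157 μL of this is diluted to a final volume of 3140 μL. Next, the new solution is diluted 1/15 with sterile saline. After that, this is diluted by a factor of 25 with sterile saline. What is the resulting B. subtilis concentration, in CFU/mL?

Overall dilution factor = 3 × 4 × 20 × 15 × 25 = 9.00 × 10⁴.
5.84 × 10⁸ CFU/mL / 9.00 × 10⁴ = 6490 CFU/mL.

6490 CFU/mL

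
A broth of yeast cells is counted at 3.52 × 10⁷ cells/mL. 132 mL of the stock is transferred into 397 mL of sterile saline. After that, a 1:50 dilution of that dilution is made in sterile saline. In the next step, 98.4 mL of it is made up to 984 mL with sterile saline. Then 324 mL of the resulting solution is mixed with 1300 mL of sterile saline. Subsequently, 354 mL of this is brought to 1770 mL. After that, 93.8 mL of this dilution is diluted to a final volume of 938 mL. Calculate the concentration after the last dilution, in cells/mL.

Overall dilution factor = 4.008 × 50 × 10 × 5.012 × 5 × 10 = 5.02 × 10⁵.
3.52 × 10⁷ cells/mL / 5.02 × 10⁵ = 70.1 cells/mL.

70.1 cells/mL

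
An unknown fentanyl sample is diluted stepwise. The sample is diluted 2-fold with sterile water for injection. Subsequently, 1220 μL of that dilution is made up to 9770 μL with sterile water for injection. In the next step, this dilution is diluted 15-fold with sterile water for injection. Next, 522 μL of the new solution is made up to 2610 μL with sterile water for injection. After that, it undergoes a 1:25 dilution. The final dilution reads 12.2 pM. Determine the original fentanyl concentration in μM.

0.366 μM

Overall dilution factor = 2 × 8.008 × 15 × 5 × 25 = 3.00 × 10⁴.
Original = 12.2 pM × 3.00 × 10⁴ = 3.66 × 10⁵ pM = 0.366 μM.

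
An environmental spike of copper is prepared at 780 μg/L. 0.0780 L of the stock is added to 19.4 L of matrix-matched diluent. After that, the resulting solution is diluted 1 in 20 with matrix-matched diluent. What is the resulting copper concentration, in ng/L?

Overall dilution factor = 249.7 × 20 = 4994.
780 μg/L / 4994 = 0.156 μg/L = 156 ng/L.

156 ng/L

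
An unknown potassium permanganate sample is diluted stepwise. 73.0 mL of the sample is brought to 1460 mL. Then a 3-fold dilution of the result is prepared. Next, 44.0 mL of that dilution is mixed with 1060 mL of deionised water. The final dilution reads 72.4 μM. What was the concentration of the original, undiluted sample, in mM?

109 mM

Overall dilution factor = 20 × 3 × 25.09 = 1505.
Original = 72.4 μM × 1505 = 1.09 × 10⁵ μM = 109 mM.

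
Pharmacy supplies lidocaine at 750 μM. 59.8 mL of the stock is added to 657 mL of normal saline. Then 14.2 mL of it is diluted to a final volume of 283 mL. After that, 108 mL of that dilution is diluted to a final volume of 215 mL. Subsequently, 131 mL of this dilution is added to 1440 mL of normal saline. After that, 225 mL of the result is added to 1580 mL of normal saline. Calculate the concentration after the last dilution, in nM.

16.4 nM

Overall dilution factor = 11.99 × 19.93 × 1.991 × 11.99 × 8.022 = 4.58 × 10⁴.
750 μM / 4.58 × 10⁴ = 0.0164 μM = 16.4 nM.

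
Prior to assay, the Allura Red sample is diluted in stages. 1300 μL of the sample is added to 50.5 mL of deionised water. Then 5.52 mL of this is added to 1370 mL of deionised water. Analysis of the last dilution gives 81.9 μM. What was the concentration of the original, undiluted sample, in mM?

Overall dilution factor = 39.85 × 249.2 = 9929.
Original = 81.9 μM × 9929 = 8.13 × 10⁵ μM = 813 mM.

813 mM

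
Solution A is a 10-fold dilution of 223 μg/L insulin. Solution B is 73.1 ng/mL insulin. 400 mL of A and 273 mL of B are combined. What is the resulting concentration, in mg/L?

C_A = 223 μg/L / 10 = 22.3 μg/L.
C_B = 73.1 ng/mL = 73.1 μg/L.
C_mix = (C_A·V_A + C_B·V_B)/(V_A + V_B) = (22.3×400 + 73.1×273) / 673.0 = 42.9 μg/L = 0.0429 mg/L.

0.0429 mg/L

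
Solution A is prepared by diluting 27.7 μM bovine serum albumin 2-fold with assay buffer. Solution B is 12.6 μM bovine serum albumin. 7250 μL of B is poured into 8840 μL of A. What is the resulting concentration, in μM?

13.3 μM

C_A = 27.7 μM / 2 = 13.8 μM.
C_mix = (C_A·V_A + C_B·V_B)/(V_A + V_B) = (13.8×8840 + 12.6×7250) / 16090 = 13.3 μM.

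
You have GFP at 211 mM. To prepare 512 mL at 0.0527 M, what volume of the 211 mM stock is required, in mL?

0.0527 M = 52.7 mM.
V₁ = C₂V₂/C₁ = 52.7 × 512 / 211 = 128 mL.

128 mL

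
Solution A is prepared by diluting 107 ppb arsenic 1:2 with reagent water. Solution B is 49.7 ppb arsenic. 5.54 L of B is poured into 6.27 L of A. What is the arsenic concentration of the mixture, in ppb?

51.7 ppb

C_A = 107 ppb / 2 = 53.5 ppb.
C_mix = (C_A·V_A + C_B·V_B)/(V_A + V_B) = (53.5×6.27 + 49.7×5.54) / 11.81 = 51.7 ppb.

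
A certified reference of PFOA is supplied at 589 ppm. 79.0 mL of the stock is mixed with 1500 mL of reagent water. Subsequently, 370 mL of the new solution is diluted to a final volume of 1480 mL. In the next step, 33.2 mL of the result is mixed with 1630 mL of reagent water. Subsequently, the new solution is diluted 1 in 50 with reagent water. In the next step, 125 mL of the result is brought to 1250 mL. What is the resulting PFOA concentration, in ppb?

Overall dilution factor = 19.99 × 4 × 50.10 × 50 × 10 = 2.00 × 10⁶.
589 ppm / 2.00 × 10⁶ = 2.94 × 10⁻⁴ ppm = 0.294 ppb.

0.294 ppb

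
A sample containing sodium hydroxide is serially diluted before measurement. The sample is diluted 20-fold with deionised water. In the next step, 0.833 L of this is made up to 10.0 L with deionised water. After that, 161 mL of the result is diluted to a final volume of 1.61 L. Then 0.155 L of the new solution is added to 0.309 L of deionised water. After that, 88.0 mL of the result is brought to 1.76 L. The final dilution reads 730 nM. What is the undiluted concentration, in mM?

105 mM

Overall dilution factor = 20 × 12.00 × 10 × 2.994 × 20 = 1.44 × 10⁵.
Original = 730 nM × 1.44 × 10⁵ = 1.05 × 10⁸ nM = 105 mM.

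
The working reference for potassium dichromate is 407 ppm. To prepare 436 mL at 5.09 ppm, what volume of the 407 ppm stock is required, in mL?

V₁ = C₂V₂/C₁ = 5.09 × 436 / 407 = 5.45 mL.

5.45 mL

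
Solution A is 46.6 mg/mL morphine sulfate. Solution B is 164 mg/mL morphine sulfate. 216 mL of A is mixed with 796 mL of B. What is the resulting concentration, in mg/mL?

139 mg/mL

C_mix = (C_A·V_A + C_B·V_B)/(V_A + V_B) = (46.6×216 + 164×796) / 1012 = 139 mg/mL.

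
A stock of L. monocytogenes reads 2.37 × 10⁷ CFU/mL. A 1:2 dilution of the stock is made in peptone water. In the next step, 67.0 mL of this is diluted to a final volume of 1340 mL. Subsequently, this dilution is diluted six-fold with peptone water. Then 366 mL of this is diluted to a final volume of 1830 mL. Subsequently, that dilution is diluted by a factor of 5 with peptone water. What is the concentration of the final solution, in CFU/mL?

Overall dilution factor = 2 × 20 × 6 × 5 × 5 = 6000.
2.37 × 10⁷ CFU/mL / 6000 = 3950 CFU/mL.

3950 CFU/mL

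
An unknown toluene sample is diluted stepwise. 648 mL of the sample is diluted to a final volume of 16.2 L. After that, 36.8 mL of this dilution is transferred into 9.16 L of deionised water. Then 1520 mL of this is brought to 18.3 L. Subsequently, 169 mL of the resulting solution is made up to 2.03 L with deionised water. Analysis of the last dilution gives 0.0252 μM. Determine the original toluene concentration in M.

0.0228 M

Overall dilution factor = 25 × 249.9 × 12.04 × 12.01 = 9.04 × 10⁵.
Original = 0.0252 μM × 9.04 × 10⁵ = 2.28 × 10⁴ μM = 0.0228 M.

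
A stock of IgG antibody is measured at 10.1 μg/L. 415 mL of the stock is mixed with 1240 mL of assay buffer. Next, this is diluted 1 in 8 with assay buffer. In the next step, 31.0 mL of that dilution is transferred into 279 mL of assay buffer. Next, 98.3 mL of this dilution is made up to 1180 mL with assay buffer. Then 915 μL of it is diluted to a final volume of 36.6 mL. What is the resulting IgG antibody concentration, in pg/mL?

Overall dilution factor = 3.988 × 8 × 10 × 12.00 × 40 = 1.53 × 10⁵.
10.1 μg/L / 1.53 × 10⁵ = 6.59 × 10⁻⁵ μg/L = 0.0659 pg/mL.

0.0659 pg/mL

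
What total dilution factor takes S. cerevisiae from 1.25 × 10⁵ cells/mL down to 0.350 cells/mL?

Factor = C₀/C_target = 1.25 × 10⁵ cells/mL / 0.350 cells/mL = 3.57 × 10⁵.

3.57 × 10⁵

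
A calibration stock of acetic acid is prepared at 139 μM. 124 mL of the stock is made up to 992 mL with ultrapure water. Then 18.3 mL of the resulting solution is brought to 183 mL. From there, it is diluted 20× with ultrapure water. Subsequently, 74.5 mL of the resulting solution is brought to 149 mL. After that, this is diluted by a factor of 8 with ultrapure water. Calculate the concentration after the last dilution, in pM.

5430 pM

Overall dilution factor = 8 × 10 × 20 × 2 × 8 = 2.56 × 10⁴.
139 μM / 2.56 × 10⁴ = 5.43 × 10⁻³ μM = 5430 pM.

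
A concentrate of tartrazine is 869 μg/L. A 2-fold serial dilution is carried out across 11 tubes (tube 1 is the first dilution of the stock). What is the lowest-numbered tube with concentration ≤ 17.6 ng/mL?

Tube n has concentration 869 μg/L / 2ⁿ.
Need 2ⁿ ≥ 869 μg/L / 17.6 ng/mL = 49.4, so n ≥ 5.63.
First such tube: n = 6.

tube 6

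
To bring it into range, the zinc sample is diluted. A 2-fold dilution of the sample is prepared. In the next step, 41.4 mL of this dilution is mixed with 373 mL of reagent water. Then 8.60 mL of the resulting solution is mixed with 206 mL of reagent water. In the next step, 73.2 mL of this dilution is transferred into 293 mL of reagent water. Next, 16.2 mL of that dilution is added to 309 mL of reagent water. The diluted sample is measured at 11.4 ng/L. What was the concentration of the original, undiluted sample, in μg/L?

572 μg/L

Overall dilution factor = 2 × 10.01 × 24.95 × 5.003 × 20.07 = 5.02 × 10⁴.
Original = 11.4 ng/L × 5.02 × 10⁴ = 5.72 × 10⁵ ng/L = 572 μg/L.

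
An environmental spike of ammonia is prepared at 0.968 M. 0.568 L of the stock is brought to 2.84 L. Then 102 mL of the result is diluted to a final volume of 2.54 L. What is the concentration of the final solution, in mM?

7.77 mM

Overall dilution factor = 5 × 24.90 = 125.
0.968 M / 125 = 7.77 × 10⁻³ M = 7.77 mM.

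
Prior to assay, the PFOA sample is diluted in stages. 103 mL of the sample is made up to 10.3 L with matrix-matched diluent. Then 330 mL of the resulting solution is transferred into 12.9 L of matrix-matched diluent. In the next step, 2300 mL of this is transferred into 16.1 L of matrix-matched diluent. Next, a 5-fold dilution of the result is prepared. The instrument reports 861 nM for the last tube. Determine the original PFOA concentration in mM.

Overall dilution factor = 100 × 40.09 × 8 × 5 = 1.60 × 10⁵.
Original = 861 nM × 1.60 × 10⁵ = 1.38 × 10⁸ nM = 138 mM.

138 mM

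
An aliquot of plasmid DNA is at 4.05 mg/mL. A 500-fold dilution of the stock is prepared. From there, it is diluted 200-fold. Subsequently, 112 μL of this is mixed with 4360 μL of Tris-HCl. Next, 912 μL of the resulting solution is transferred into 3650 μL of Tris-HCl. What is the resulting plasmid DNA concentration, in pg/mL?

203 pg/mL

Overall dilution factor = 500 × 200 × 39.93 × 5.002 = 2.00 × 10⁷.
4.05 mg/mL / 2.00 × 10⁷ = 2.03 × 10⁻⁷ mg/mL = 203 pg/mL.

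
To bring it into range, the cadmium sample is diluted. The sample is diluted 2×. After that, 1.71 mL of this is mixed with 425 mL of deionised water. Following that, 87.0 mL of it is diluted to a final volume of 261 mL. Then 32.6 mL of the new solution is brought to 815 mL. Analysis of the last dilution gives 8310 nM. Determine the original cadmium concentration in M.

0.311 M

Overall dilution factor = 2 × 249.5 × 3 × 25 = 3.74 × 10⁴.
Original = 8310 nM × 3.74 × 10⁴ = 3.11 × 10⁸ nM = 0.311 M.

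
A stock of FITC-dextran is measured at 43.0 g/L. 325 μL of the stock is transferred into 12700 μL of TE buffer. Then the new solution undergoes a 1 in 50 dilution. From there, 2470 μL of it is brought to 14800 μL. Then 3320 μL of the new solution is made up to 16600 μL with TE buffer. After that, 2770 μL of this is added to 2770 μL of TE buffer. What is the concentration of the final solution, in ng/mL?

358 ng/mL

Overall dilution factor = 40.08 × 50 × 5.992 × 5 × 2 = 1.20 × 10⁵.
43.0 g/L / 1.20 × 10⁵ = 3.58 × 10⁻⁴ g/L = 358 ng/mL.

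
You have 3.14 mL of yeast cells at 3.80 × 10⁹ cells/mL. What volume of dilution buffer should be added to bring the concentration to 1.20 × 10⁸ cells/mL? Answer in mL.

V₂ = C₁V₁/C₂ = 3.80 × 10⁹ × 3.14 / 1.20 × 10⁸ = 99.4 mL.
Diluent to add = V₂ − V₁ = 99.4 − 3.14 = 96.3 mL.

96.3 mL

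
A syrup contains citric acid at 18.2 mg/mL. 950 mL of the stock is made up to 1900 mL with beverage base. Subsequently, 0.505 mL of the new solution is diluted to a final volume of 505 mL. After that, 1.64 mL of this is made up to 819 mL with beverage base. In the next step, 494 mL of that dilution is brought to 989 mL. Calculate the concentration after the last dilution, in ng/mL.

9.10 ng/mL

Overall dilution factor = 2 × 1000 × 499.4 × 2.002 = 2.00 × 10⁶.
18.2 mg/mL / 2.00 × 10⁶ = 9.10 × 10⁻⁶ mg/mL = 9.10 ng/mL.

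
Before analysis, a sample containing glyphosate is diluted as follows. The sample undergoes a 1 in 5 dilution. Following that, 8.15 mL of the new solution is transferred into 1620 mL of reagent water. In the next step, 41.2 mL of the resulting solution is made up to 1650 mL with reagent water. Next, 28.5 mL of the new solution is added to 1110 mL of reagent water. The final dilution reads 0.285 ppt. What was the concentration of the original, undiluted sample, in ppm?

0.455 ppm

Overall dilution factor = 5 × 199.8 × 40.05 × 39.95 = 1.60 × 10⁶.
Original = 0.285 ppt × 1.60 × 10⁶ = 4.55 × 10⁵ ppt = 0.455 ppm.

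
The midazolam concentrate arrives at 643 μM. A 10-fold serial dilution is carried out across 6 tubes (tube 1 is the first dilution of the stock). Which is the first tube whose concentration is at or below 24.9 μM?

Tube n has concentration 643 μM / 10ⁿ.
Need 10ⁿ ≥ 643 μM / 24.9 μM = 25.8, so n ≥ 1.41.
First such tube: n = 2.

tube 2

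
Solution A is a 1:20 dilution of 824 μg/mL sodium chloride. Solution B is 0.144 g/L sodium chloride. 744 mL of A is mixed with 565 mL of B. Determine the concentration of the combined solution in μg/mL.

85.6 μg/mL

C_A = 824 μg/mL / 20 = 41.2 μg/mL.
C_B = 0.144 g/L = 144 μg/mL.
C_mix = (C_A·V_A + C_B·V_B)/(V_A + V_B) = (41.2×744 + 144×565) / 1309 = 85.6 μg/mL.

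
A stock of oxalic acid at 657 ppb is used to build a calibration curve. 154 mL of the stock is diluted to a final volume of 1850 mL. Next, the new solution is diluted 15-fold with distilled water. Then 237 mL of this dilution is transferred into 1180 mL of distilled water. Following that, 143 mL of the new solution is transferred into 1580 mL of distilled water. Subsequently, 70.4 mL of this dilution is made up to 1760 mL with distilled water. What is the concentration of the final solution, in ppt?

2.02 ppt

Overall dilution factor = 12.01 × 15 × 5.979 × 12.05 × 25 = 3.25 × 10⁵.
657 ppb / 3.25 × 10⁵ = 2.02 × 10⁻³ ppb = 2.02 ppt.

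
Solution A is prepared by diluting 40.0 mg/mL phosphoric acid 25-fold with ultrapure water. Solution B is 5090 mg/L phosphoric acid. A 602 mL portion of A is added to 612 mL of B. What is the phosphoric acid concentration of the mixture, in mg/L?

3360 mg/L

C_A = 40.0 mg/mL / 25 = 1.60 mg/mL.
C_B = 5090 mg/L = 5.09 mg/mL.
C_mix = (C_A·V_A + C_B·V_B)/(V_A + V_B) = (1.60×602 + 5.09×612) / 1214 = 3.36 mg/mL = 3360 mg/L.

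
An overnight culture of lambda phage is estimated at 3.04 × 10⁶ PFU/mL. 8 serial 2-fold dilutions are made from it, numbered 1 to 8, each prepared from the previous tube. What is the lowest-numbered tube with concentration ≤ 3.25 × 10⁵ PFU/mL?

Tube n has concentration 3.04 × 10⁶ PFU/mL / 2ⁿ.
Need 2ⁿ ≥ 3.04 × 10⁶ PFU/mL / 3.25 × 10⁵ PFU/mL = 9.35, so n ≥ 3.23.
First such tube: n = 4.

tube 4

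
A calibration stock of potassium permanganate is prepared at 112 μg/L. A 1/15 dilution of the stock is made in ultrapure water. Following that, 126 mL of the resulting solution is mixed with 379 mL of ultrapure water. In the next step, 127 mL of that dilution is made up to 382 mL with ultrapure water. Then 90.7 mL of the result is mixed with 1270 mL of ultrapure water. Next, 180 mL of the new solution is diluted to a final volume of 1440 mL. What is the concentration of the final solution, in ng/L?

Overall dilution factor = 15 × 4.008 × 3.008 × 15.00 × 8 = 2.17 × 10⁴.
112 μg/L / 2.17 × 10⁴ = 5.16 × 10⁻³ μg/L = 5.16 ng/L.

5.16 ng/L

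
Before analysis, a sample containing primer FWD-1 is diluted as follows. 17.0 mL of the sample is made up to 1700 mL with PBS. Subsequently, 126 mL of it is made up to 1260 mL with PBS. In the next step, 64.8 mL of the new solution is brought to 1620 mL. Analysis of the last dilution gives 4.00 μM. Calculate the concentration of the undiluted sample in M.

0.100 M

Overall dilution factor = 100 × 10 × 25 = 2.50 × 10⁴.
Original = 4.00 μM × 2.50 × 10⁴ = 1.00 × 10⁵ μM = 0.100 M.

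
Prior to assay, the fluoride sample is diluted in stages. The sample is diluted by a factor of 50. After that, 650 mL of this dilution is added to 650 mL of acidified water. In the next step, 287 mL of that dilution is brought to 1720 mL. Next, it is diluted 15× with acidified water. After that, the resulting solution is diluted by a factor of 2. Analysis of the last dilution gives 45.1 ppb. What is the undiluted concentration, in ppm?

Overall dilution factor = 50 × 2 × 5.993 × 15 × 2 = 1.80 × 10⁴.
Original = 45.1 ppb × 1.80 × 10⁴ = 8.11 × 10⁵ ppb = 811 ppm.

811 ppm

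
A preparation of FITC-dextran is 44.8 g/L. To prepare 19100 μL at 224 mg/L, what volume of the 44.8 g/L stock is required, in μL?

224 mg/L = 0.224 g/L.
V₁ = C₂V₂/C₁ = 0.224 × 19100 / 44.8 = 95.5 μL.

95.5 μL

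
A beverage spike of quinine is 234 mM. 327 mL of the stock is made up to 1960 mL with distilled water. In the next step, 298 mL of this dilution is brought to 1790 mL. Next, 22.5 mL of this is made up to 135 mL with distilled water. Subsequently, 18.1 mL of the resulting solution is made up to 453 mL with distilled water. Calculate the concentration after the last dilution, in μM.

43.3 μM

Overall dilution factor = 5.994 × 6.007 × 6 × 25.03 = 5406.
234 mM / 5406 = 0.0433 mM = 43.3 μM.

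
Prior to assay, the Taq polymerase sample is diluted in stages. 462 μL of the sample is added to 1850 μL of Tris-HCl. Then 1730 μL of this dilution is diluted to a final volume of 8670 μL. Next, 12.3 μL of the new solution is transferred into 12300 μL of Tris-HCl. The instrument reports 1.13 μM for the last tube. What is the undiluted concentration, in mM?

Overall dilution factor = 5.004 × 5.012 × 1001 = 2.51 × 10⁴.
Original = 1.13 μM × 2.51 × 10⁴ = 2.84 × 10⁴ μM = 28.4 mM.

28.4 mM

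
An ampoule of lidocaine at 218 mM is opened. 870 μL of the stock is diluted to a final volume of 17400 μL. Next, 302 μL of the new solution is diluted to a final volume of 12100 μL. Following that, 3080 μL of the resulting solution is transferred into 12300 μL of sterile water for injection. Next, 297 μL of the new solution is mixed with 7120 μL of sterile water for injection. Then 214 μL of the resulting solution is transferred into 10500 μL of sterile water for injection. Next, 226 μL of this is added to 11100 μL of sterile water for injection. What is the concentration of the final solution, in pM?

Overall dilution factor = 20 × 40.07 × 4.994 × 24.97 × 50.07 × 50.12 = 2.51 × 10⁸.
218 mM / 2.51 × 10⁸ = 8.69 × 10⁻⁷ mM = 869 pM.

869 pM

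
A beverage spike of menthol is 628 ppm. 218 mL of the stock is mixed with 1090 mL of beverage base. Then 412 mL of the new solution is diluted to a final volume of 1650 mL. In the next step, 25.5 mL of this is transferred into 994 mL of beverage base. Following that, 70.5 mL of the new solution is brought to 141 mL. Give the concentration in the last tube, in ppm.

0.327 ppm

Overall dilution factor = 6 × 4.005 × 39.98 × 2 = 1921.
628 ppm / 1921 = 0.327 ppm.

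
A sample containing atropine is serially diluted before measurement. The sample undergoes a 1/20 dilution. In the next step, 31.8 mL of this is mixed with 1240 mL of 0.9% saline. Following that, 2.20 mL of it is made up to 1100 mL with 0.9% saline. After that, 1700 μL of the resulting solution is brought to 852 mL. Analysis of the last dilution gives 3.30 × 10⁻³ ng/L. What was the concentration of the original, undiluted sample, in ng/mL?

661 ng/mL

Overall dilution factor = 20 × 39.99 × 500 × 501.2 = 2.00 × 10⁸.
Original = 3.30 × 10⁻³ ng/L × 2.00 × 10⁸ = 6.61 × 10⁵ ng/L = 661 ng/mL.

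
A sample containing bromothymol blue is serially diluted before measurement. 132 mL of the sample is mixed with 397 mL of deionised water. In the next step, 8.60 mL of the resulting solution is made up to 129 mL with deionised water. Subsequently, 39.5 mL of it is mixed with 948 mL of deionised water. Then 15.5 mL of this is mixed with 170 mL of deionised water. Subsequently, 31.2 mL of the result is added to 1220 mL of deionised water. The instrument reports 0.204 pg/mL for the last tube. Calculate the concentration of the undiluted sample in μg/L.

147 μg/L

Overall dilution factor = 4.008 × 15 × 25 × 11.97 × 40.10 = 7.21 × 10⁵.
Original = 0.204 pg/mL × 7.21 × 10⁵ = 1.47 × 10⁵ pg/mL = 147 μg/L.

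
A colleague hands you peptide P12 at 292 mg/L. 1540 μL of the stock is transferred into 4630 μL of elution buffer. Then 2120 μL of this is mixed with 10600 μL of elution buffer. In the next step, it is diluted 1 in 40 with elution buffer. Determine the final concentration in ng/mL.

304 ng/mL

Overall dilution factor = 4.006 × 6 × 40 = 962.
292 mg/L / 962 = 0.304 mg/L = 304 ng/mL.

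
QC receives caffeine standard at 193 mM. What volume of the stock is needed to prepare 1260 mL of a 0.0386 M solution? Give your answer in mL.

252 mL

0.0386 M = 38.6 mM.
V₁ = C₂V₂/C₁ = 38.6 × 1260 / 193 = 252 mL.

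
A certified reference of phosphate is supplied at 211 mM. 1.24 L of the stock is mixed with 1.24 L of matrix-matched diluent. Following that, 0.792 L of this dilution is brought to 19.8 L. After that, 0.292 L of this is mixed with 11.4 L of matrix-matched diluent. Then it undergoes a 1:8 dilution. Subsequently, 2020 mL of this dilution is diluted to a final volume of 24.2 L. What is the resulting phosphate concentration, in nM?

Overall dilution factor = 2 × 25 × 40.04 × 8 × 11.98 = 1.92 × 10⁵.
211 mM / 1.92 × 10⁵ = 1.10 × 10⁻³ mM = 1100 nM.

1100 nM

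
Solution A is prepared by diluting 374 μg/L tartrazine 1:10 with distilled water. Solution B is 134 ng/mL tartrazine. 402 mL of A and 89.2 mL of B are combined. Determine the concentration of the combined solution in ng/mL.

C_A = 374 μg/L / 10 = 37.4 μg/L.
C_B = 134 ng/mL = 134 μg/L.
C_mix = (C_A·V_A + C_B·V_B)/(V_A + V_B) = (37.4×402 + 134×89.2) / 491.2 = 54.9 μg/L = 54.9 ng/mL.

54.9 ng/mL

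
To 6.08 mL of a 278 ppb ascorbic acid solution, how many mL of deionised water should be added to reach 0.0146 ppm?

0.0146 ppm = 14.6 ppb.
V₂ = C₁V₁/C₂ = 278 × 6.08 / 14.6 = 116 mL.
Diluent to add = V₂ − V₁ = 116 − 6.08 = 110 mL.

110 mL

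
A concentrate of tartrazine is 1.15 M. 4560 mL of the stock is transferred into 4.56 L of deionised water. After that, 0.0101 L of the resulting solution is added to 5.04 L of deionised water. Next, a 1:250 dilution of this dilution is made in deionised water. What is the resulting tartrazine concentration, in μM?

Overall dilution factor = 2 × 500.0 × 250 = 2.50 × 10⁵.
1.15 M / 2.50 × 10⁵ = 4.60 × 10⁻⁶ M = 4.60 μM.

4.60 μM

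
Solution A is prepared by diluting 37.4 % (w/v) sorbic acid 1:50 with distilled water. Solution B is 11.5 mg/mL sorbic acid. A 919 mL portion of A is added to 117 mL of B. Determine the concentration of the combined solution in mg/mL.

7.93 mg/mL

C_A = 37.4 % (w/v) / 50 = 0.748 % (w/v).
C_B = 11.5 mg/mL = 1.15 % (w/v).
C_mix = (C_A·V_A + C_B·V_B)/(V_A + V_B) = (0.748×919 + 1.15×117) / 1036 = 0.793 % (w/v) = 7.93 mg/mL.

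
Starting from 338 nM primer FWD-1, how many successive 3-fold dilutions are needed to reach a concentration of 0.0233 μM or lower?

3

Need 3ⁿ ≥ 14.5, so n ≥ log(14.5)/log(3) = 2.43.
Minimum whole steps: n = 3.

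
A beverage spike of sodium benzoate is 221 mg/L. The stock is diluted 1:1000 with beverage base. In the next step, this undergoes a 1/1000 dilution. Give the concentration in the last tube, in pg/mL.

Overall dilution factor = 1000 × 1000 = 1.00 × 10⁶.
221 mg/L / 1.00 × 10⁶ = 2.21 × 10⁻⁴ mg/L = 221 pg/mL.

221 pg/mL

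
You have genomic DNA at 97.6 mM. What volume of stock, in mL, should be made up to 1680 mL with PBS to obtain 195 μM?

3.36 mL

195 μM = 0.195 mM.
V₁ = C₂V₂/C₁ = 0.195 × 1680 / 97.6 = 3.36 mL.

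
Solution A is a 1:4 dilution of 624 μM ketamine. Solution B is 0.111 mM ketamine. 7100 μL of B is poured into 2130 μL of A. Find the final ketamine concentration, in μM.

C_A = 624 μM / 4 = 156 μM.
C_B = 0.111 mM = 111 μM.
C_mix = (C_A·V_A + C_B·V_B)/(V_A + V_B) = (156×2130 + 111×7100) / 9230 = 121 μM.

121 μM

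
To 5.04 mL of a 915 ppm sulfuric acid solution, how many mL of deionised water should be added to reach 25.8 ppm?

174 mL

V₂ = C₁V₁/C₂ = 915 × 5.04 / 25.8 = 179 mL.
Diluent to add = V₂ − V₁ = 179 − 5.04 = 174 mL.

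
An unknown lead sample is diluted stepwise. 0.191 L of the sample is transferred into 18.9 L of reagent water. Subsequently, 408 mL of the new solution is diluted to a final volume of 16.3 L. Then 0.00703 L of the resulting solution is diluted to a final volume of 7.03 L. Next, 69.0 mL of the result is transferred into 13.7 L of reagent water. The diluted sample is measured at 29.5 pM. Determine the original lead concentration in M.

0.0235 M

Overall dilution factor = 99.95 × 39.95 × 1000 × 199.6 = 7.97 × 10⁸.
Original = 29.5 pM × 7.97 × 10⁸ = 2.35 × 10¹⁰ pM = 0.0235 M.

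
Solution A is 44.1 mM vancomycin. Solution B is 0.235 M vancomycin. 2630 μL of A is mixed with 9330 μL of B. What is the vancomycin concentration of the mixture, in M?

0.193 M

C_B = 0.235 M = 235 mM.
C_mix = (C_A·V_A + C_B·V_B)/(V_A + V_B) = (44.1×2630 + 235×9330) / 11960 = 193 mM = 0.193 M.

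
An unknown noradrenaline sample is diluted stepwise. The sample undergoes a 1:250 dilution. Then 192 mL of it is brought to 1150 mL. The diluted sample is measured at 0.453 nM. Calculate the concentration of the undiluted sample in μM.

0.678 μM

Overall dilution factor = 250 × 5.990 = 1497.
Original = 0.453 nM × 1497 = 678 nM = 0.678 μM.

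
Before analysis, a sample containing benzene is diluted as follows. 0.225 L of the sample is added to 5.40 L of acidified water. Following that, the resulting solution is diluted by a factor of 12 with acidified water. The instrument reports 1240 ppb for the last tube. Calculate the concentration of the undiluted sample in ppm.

Overall dilution factor = 25 × 12 = 300.
Original = 1240 ppb × 300 = 3.72 × 10⁵ ppb = 372 ppm.

372 ppm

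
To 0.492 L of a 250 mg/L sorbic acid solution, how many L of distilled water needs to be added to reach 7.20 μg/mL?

16.6 L

7.20 μg/mL = 7.20 mg/L.
V₂ = C₁V₁/C₂ = 250 × 0.492 / 7.20 = 17.1 L.
Diluent to add = V₂ − V₁ = 17.1 − 0.492 = 16.6 L.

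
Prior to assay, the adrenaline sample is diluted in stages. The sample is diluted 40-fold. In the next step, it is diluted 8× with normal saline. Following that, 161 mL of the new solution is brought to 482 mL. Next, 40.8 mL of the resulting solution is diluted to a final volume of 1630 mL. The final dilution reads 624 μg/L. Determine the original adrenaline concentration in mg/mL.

23.9 mg/mL

Overall dilution factor = 40 × 8 × 2.994 × 39.95 = 3.83 × 10⁴.
Original = 624 μg/L × 3.83 × 10⁴ = 2.39 × 10⁷ μg/L = 23.9 mg/mL.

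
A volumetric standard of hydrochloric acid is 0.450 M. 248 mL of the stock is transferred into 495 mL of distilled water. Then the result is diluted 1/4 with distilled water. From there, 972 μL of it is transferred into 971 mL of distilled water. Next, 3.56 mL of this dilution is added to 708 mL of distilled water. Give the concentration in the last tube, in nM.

188 nM

Overall dilution factor = 2.996 × 4 × 1000.0 × 199.9 = 2.40 × 10⁶.
0.450 M / 2.40 × 10⁶ = 1.88 × 10⁻⁷ M = 188 nM.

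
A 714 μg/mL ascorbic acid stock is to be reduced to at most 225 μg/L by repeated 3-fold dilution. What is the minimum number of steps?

Need 3ⁿ ≥ 3173, so n ≥ log(3173)/log(3) = 7.34.
Minimum whole steps: n = 8.

8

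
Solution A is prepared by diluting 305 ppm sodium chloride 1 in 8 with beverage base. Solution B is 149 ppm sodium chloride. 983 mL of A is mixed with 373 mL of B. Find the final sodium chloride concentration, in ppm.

68.6 ppm

C_A = 305 ppm / 8 = 38.1 ppm.
C_mix = (C_A·V_A + C_B·V_B)/(V_A + V_B) = (38.1×983 + 149×373) / 1356 = 68.6 ppm.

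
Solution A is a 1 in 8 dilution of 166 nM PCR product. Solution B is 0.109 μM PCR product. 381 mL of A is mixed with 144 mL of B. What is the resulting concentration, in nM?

45.0 nM

C_A = 166 nM / 8 = 20.8 nM.
C_B = 0.109 μM = 109 nM.
C_mix = (C_A·V_A + C_B·V_B)/(V_A + V_B) = (20.8×381 + 109×144) / 525.0 = 45.0 nM.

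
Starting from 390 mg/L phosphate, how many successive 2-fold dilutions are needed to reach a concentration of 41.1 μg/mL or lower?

Need 2ⁿ ≥ 9.49, so n ≥ log(9.49)/log(2) = 3.25.
Minimum whole steps: n = 4.

4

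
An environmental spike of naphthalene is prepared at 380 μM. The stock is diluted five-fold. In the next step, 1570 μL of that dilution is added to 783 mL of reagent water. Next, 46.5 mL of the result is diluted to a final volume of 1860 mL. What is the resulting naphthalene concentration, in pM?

3800 pM

Overall dilution factor = 5 × 499.7 × 40 = 9.99 × 10⁴.
380 μM / 9.99 × 10⁴ = 3.80 × 10⁻³ μM = 3800 pM.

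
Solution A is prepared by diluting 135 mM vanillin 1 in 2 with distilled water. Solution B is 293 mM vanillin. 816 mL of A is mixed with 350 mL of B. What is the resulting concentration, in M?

0.135 M

C_A = 135 mM / 2 = 67.5 mM.
C_mix = (C_A·V_A + C_B·V_B)/(V_A + V_B) = (67.5×816 + 293×350) / 1166 = 135 mM = 0.135 M.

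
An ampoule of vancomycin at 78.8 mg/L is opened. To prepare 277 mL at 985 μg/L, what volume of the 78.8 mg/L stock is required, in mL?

985 μg/L = 0.985 mg/L.
V₁ = C₂V₂/C₁ = 0.985 × 277 / 78.8 = 3.46 mL.

3.46 mL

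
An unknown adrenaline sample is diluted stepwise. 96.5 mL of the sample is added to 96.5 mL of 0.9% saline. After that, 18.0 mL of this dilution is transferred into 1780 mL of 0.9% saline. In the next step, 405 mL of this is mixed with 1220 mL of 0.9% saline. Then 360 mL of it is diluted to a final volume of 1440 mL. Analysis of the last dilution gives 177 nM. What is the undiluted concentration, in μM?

Overall dilution factor = 2 × 99.89 × 4.012 × 4 = 3206.
Original = 177 nM × 3206 = 5.68 × 10⁵ nM = 568 μM.

568 μM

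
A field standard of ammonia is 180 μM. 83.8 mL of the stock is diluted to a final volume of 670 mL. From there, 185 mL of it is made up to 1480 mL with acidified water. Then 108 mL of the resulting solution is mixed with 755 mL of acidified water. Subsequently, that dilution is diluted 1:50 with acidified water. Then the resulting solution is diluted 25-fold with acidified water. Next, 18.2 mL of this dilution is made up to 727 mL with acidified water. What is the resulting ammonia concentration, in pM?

Overall dilution factor = 7.995 × 8 × 7.991 × 50 × 25 × 39.95 = 2.55 × 10⁷.
180 μM / 2.55 × 10⁷ = 7.05 × 10⁻⁶ μM = 7.05 pM.

7.05 pM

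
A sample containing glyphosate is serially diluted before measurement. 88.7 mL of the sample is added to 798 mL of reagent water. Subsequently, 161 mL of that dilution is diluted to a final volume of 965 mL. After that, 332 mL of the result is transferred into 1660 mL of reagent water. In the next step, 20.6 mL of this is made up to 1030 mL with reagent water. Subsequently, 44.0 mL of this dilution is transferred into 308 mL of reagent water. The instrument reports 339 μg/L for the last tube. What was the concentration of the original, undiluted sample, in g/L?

48.7 g/L

Overall dilution factor = 9.997 × 5.994 × 6 × 50 × 8 = 1.44 × 10⁵.
Original = 339 μg/L × 1.44 × 10⁵ = 4.87 × 10⁷ μg/L = 48.7 g/L.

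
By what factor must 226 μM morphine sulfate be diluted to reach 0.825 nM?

2.74 × 10⁵

Factor = C₀/C_target = 226 μM / 0.825 nM = 2.74 × 10⁵.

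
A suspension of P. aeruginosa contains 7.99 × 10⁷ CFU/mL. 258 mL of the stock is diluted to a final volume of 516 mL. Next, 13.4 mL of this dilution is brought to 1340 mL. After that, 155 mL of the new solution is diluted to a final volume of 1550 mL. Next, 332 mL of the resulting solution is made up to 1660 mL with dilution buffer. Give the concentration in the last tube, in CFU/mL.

7990 CFU/mL

Overall dilution factor = 2 × 100 × 10 × 5 = 1.00 × 10⁴.
7.99 × 10⁷ CFU/mL / 1.00 × 10⁴ = 7990 CFU/mL.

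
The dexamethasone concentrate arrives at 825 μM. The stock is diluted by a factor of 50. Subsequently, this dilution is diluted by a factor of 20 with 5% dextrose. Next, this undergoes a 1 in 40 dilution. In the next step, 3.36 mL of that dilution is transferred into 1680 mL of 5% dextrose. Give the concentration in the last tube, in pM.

41.2 pM

Overall dilution factor = 50 × 20 × 40 × 501 = 2.00 × 10⁷.
825 μM / 2.00 × 10⁷ = 4.12 × 10⁻⁵ μM = 41.2 pM.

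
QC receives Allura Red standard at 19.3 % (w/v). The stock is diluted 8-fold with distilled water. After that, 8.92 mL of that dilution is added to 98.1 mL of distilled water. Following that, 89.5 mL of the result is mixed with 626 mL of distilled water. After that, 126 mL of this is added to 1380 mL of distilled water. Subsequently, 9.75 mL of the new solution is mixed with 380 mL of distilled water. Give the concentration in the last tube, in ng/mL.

Overall dilution factor = 8 × 12.00 × 7.994 × 11.95 × 39.97 = 3.67 × 10⁵.
19.3 % (w/v) / 3.67 × 10⁵ = 5.26 × 10⁻⁵ % (w/v) = 526 ng/mL.

526 ng/mL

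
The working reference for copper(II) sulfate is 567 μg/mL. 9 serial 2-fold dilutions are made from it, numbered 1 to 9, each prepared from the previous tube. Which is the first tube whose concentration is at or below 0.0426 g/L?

Tube n has concentration 567 μg/mL / 2ⁿ.
Need 2ⁿ ≥ 567 μg/mL / 0.0426 g/L = 13.3, so n ≥ 3.73.
First such tube: n = 4.

tube 4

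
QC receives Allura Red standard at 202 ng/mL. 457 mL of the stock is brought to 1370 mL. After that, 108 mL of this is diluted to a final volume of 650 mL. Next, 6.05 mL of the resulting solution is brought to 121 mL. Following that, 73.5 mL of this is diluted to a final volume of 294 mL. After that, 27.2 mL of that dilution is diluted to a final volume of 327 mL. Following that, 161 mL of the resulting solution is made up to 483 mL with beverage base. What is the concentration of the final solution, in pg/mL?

Overall dilution factor = 2.998 × 6.019 × 20 × 4 × 12.02 × 3 = 5.21 × 10⁴.
202 ng/mL / 5.21 × 10⁴ = 3.88 × 10⁻³ ng/mL = 3.88 pg/mL.

3.88 pg/mL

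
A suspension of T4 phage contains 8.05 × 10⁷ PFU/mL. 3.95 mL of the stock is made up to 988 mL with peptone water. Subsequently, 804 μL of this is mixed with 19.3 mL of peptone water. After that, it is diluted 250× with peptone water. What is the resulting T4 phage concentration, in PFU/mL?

51.5 PFU/mL

Overall dilution factor = 250.1 × 25.00 × 250 = 1.56 × 10⁶.
8.05 × 10⁷ PFU/mL / 1.56 × 10⁶ = 51.5 PFU/mL.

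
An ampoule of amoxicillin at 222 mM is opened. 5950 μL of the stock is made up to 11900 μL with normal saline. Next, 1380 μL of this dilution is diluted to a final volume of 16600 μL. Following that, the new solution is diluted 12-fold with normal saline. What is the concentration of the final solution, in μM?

Overall dilution factor = 2 × 12.03 × 12 = 289.
222 mM / 289 = 0.769 mM = 769 μM.

769 μM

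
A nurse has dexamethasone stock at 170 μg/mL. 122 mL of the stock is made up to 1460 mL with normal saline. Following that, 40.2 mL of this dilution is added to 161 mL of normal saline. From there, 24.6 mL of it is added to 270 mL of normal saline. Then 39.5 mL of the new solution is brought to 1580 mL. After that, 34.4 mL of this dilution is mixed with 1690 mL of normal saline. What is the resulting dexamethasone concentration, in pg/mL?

118 pg/mL

Overall dilution factor = 11.97 × 5.005 × 11.98 × 40 × 50.13 = 1.44 × 10⁶.
170 μg/mL / 1.44 × 10⁶ = 1.18 × 10⁻⁴ μg/mL = 118 pg/mL.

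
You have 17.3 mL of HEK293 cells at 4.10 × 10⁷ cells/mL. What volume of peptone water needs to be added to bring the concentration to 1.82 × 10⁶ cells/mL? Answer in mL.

372 mL

V₂ = C₁V₁/C₂ = 4.10 × 10⁷ × 17.3 / 1.82 × 10⁶ = 390 mL.
Diluent to add = V₂ − V₁ = 390 − 17.3 = 372 mL.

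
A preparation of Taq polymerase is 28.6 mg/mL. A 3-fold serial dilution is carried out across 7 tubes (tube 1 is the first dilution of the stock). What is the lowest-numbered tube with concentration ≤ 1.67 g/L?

tube 3

Tube n has concentration 28.6 mg/mL / 3ⁿ.
Need 3ⁿ ≥ 28.6 mg/mL / 1.67 g/L = 17.1, so n ≥ 2.59.
First such tube: n = 3.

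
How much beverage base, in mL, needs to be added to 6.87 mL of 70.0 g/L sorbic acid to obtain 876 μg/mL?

876 μg/mL = 0.876 g/L.
V₂ = C₁V₁/C₂ = 70.0 × 6.87 / 0.876 = 549 mL.
Diluent to add = V₂ − V₁ = 549 − 6.87 = 542 mL.

542 mL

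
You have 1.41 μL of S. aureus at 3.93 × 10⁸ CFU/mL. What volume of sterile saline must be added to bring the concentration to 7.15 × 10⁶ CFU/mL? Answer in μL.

V₂ = C₁V₁/C₂ = 3.93 × 10⁸ × 1.41 / 7.15 × 10⁶ = 77.5 μL.
Diluent to add = V₂ − V₁ = 77.5 − 1.41 = 76.1 μL.

76.1 μL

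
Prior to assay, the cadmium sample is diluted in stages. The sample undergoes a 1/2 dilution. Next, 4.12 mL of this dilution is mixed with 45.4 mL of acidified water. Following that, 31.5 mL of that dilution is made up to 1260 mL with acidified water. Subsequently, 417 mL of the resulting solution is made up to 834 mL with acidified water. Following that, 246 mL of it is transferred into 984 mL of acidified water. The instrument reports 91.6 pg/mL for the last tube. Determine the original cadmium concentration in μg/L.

881 μg/L

Overall dilution factor = 2 × 12.02 × 40 × 2 × 5 = 9616.
Original = 91.6 pg/mL × 9616 = 8.81 × 10⁵ pg/mL = 881 μg/L.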